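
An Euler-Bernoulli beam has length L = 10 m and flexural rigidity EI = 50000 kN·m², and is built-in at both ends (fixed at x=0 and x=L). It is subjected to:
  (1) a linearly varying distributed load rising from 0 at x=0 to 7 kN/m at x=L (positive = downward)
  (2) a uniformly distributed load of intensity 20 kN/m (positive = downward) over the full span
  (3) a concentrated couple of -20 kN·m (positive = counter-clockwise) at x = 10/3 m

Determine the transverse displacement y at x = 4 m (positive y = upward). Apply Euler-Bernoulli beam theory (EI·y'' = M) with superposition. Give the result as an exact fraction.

Load 1 — triangular load w₀=7 kN/m (0→w₀ over full span):
  y_1 = -w₀x²(L-x)²(x+2L)/(120LEI) = -7·4²·(10-4)²·(4+2·10)/(120·10·50000) = -126/78125 m
Load 2 — uniform load w=20 kN/m over full span:
  y_2 = -wx²(L-x)²/(24EI) = -20·4²·(10-4)²/(24·50000) = -6/625 m
Load 3 — applied couple M₀=-20 kN·m at a=10/3 m (b=L-a=20/3):
  y_3 = (R_Ax³/6 - M_Ax²/2 - M₀(x-a)²/2)/EI  [x>a] with R_A=-8/3, M_A=0 = ((-8/3)·4³/6 - 0·4²/2 - (-20)·(4-(10/3))²/2)/50000 = -3/6250 m
Superposition: y = Σ y_i = -1827/156250 m ≈ -0.011693 m

y(4) = -1827/156250 m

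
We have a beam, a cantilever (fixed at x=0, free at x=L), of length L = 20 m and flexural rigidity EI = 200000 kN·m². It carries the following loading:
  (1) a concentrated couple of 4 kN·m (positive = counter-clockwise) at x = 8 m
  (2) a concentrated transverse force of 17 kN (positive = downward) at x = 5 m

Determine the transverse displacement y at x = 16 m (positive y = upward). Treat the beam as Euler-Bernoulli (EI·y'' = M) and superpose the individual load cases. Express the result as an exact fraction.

y(16) = -15971/1200000 m

Load 1 — applied couple M₀=4 kN·m at a=8 m (b=L-a=12):
  y_1 = M₀a(2x-a)/(2EI)  [x>a] = 4·8·(2·16-8)/(2·200000) = 6/3125 m
Load 2 — point force P=17 kN at a=5 m (b=L-a=15):
  y_2 = -Pa²(3x-a)/(6EI)  [x>a] = -17·5²·(3·16-5)/(6·200000) = -731/48000 m
Superposition: y = Σ y_i = -15971/1200000 m ≈ -0.013309 m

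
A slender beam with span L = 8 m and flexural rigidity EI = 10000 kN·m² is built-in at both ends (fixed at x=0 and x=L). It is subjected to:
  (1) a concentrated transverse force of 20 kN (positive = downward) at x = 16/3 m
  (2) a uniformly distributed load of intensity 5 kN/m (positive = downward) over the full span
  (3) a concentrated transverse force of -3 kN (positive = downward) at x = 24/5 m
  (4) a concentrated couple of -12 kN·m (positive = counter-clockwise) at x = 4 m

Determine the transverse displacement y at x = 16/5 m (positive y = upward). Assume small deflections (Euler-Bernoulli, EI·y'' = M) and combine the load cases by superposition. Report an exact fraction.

y(16/5) = -5728072/791015625 m

Load 1 — point force P=20 kN at a=16/3 m (b=L-a=8/3):
  y_1 = -Pb²x²(3aL-(3a+b)x)/(6L³EI)  [x≤a] = -20·(8/3)²·(16/5)²·(3·(16/3)·8-(3·(16/3)+(8/3))·(16/5))/(6·8³·10000) = -4096/1265625 m
Load 2 — uniform load w=5 kN/m over full span:
  y_2 = -wx²(L-x)²/(24EI) = -5·(16/5)²·(8-(16/5))²/(24·10000) = -384/78125 m
Load 3 — point force P=-3 kN at a=24/5 m (b=L-a=16/5):
  y_3 = -Pb²x²(3aL-(3a+b)x)/(6L³EI)  [x≤a] = -(-3)·(16/5)²·(16/5)²·(3·(24/5)·8-(3·(24/5)+(16/5))·(16/5))/(6·8³·10000) = 5888/9765625 m
Load 4 — applied couple M₀=-12 kN·m at a=4 m (b=L-a=4):
  y_4 = (R_Ax³/6 - M_Ax²/2)/EI  [x≤a] with R_A=-9/4, M_A=-3 = ((-9/4)·(16/5)³/6 - (-3)·(16/5)²/2)/10000 = 24/78125 m
Superposition: y = Σ y_i = -5728072/791015625 m ≈ -0.007241 m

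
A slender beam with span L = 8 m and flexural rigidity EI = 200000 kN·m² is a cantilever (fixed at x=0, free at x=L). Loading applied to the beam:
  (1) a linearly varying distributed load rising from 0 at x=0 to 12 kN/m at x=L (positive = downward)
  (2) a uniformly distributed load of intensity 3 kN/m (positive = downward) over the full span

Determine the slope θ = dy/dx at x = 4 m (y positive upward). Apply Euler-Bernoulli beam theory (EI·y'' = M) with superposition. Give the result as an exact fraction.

θ(4) = -11/2500 rad

Load 1 — triangular load w₀=12 kN/m (0→w₀ over full span):
  θ_1 = (w₀Lx²/4-w₀L²x/3-w₀x⁴/(24L))/EI = (12·8·4²/4-12·8²·4/3-12·4⁴/(24·8))/200000 = -41/12500 rad
Load 2 — uniform load w=3 kN/m over full span:
  θ_2 = -wx(x²-3Lx+3L²)/(6EI) = -3·4·(4²-3·8·4+3·8²)/(6·200000) = -7/6250 rad
Superposition: θ = Σ θ_i = -11/2500 rad ≈ -0.004400 rad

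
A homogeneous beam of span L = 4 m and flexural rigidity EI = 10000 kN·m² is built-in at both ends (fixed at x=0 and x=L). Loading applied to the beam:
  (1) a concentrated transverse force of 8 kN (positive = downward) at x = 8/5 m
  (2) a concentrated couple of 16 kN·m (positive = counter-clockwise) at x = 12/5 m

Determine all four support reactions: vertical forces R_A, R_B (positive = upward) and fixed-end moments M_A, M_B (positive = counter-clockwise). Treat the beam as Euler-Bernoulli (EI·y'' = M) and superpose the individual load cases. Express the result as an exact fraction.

R_A = 1368/125 kN, M_A = 1216/125 kN·m, R_B = -368/125 kN, M_B = -144/125 kN·m

Load 1 — point force P=8 kN at a=8/5 m (b=L-a=12/5):
  R_A = Pb²(3a+b)/L³ = 8·(12/5)²·(3·(8/5)+(12/5))/4³ = 648/125 kN
  M_A = Pab²/L² = 8·(8/5)·(12/5)²/4² = 576/125 kN·m
  R_B = Pa²(a+3b)/L³ = 8·(8/5)²·((8/5)+3·(12/5))/4³ = 352/125 kN
  M_B = -Pa²b/L² = -8·(8/5)²·(12/5)/4² = -384/125 kN·m
Load 2 — applied couple M₀=16 kN·m at a=12/5 m (b=L-a=8/5):
  R_A = 6M₀ab/L³ = 6·16·(12/5)·(8/5)/4³ = 144/25 kN
  M_A = M₀b(2a-b)/L² = 16·(8/5)·(2·(12/5)-(8/5))/4² = 128/25 kN·m
  R_B = -6M₀ab/L³ = -6·16·(12/5)·(8/5)/4³ = -144/25 kN
  M_B = M₀a(2b-a)/L² = 16·(12/5)·(2·(8/5)-(12/5))/4² = 48/25 kN·m
Superposition: R_A = 1368/125 kN, M_A = 1216/125 kN·m, R_B = -368/125 kN, M_B = -144/125 kN·m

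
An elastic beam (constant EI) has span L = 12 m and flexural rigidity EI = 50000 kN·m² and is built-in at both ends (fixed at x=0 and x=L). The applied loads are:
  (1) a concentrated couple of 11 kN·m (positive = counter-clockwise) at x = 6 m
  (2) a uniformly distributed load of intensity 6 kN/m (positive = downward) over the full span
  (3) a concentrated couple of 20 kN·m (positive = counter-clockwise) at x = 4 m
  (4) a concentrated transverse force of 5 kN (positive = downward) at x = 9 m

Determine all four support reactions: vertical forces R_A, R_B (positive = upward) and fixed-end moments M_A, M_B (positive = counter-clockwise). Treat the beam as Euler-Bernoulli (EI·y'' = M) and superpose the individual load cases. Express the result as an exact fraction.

Load 1 — applied couple M₀=11 kN·m at a=6 m (b=L-a=6):
  R_A = 6M₀ab/L³ = 6·11·6·6/12³ = 11/8 kN
  M_A = M₀b(2a-b)/L² = 11·6·(2·6-6)/12² = 11/4 kN·m
  R_B = -6M₀ab/L³ = -6·11·6·6/12³ = -11/8 kN
  M_B = M₀a(2b-a)/L² = 11·6·(2·6-6)/12² = 11/4 kN·m
Load 2 — uniform load w=6 kN/m over full span:
  R_A = wL/2 = 6·12/2 = 36 kN
  M_A = wL²/12 = 6·12²/12 = 72 kN·m
  R_B = wL/2 = 6·12/2 = 36 kN
  M_B = -wL²/12 = -6·12²/12 = -72 kN·m
Load 3 — applied couple M₀=20 kN·m at a=4 m (b=L-a=8):
  R_A = 6M₀ab/L³ = 6·20·4·8/12³ = 20/9 kN
  M_A = M₀b(2a-b)/L² = 20·8·(2·4-8)/12² = 0 kN·m
  R_B = -6M₀ab/L³ = -6·20·4·8/12³ = -20/9 kN
  M_B = M₀a(2b-a)/L² = 20·4·(2·8-4)/12² = 20/3 kN·m
Load 4 — point force P=5 kN at a=9 m (b=L-a=3):
  R_A = Pb²(3a+b)/L³ = 5·3²·(3·9+3)/12³ = 25/32 kN
  M_A = Pab²/L² = 5·9·3²/12² = 45/16 kN·m
  R_B = Pa²(a+3b)/L³ = 5·9²·(9+3·3)/12³ = 135/32 kN
  M_B = -Pa²b/L² = -5·9²·3/12² = -135/16 kN·m
Superposition: R_A = 11629/288 kN, M_A = 1241/16 kN·m, R_B = 10547/288 kN, M_B = -3409/48 kN·m

R_A = 11629/288 kN, M_A = 1241/16 kN·m, R_B = 10547/288 kN, M_B = -3409/48 kN·m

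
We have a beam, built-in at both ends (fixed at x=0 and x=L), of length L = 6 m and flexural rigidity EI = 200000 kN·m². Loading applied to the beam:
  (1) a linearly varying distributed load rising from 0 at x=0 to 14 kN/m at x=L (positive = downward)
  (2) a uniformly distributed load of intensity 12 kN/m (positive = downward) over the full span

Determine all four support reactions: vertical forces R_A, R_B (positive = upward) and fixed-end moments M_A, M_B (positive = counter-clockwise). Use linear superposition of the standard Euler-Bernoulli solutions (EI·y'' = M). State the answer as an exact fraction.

Load 1 — triangular load w₀=14 kN/m (0→w₀ over full span):
  R_A = 3w₀L/20 = 3·14·6/20 = 63/5 kN
  M_A = w₀L²/30 = 14·6²/30 = 84/5 kN·m
  R_B = 7w₀L/20 = 7·14·6/20 = 147/5 kN
  M_B = -w₀L²/20 = -14·6²/20 = -126/5 kN·m
Load 2 — uniform load w=12 kN/m over full span:
  R_A = wL/2 = 12·6/2 = 36 kN
  M_A = wL²/12 = 12·6²/12 = 36 kN·m
  R_B = wL/2 = 12·6/2 = 36 kN
  M_B = -wL²/12 = -12·6²/12 = -36 kN·m
Superposition: R_A = 243/5 kN, M_A = 264/5 kN·m, R_B = 327/5 kN, M_B = -306/5 kN·m

R_A = 243/5 kN, M_A = 264/5 kN·m, R_B = 327/5 kN, M_B = -306/5 kN·m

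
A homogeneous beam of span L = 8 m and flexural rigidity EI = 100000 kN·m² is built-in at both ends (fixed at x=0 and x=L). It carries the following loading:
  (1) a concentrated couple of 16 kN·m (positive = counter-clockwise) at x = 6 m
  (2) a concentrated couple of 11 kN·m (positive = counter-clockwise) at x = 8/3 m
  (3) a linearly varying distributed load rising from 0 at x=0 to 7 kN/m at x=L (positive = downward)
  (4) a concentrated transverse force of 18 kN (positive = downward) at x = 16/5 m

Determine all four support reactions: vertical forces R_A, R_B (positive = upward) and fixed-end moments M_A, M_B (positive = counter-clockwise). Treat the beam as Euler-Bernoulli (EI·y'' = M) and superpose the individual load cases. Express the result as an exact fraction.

R_A = 36221/1500 kN, M_A = 15251/375 kN·m, R_B = 32779/1500 kN, M_B = -13334/375 kN·m

Load 1 — applied couple M₀=16 kN·m at a=6 m (b=L-a=2):
  R_A = 6M₀ab/L³ = 6·16·6·2/8³ = 9/4 kN
  M_A = M₀b(2a-b)/L² = 16·2·(2·6-2)/8² = 5 kN·m
  R_B = -6M₀ab/L³ = -6·16·6·2/8³ = -9/4 kN
  M_B = M₀a(2b-a)/L² = 16·6·(2·2-6)/8² = -3 kN·m
Load 2 — applied couple M₀=11 kN·m at a=8/3 m (b=L-a=16/3):
  R_A = 6M₀ab/L³ = 6·11·(8/3)·(16/3)/8³ = 11/6 kN
  M_A = M₀b(2a-b)/L² = 11·(16/3)·(2·(8/3)-(16/3))/8² = 0 kN·m
  R_B = -6M₀ab/L³ = -6·11·(8/3)·(16/3)/8³ = -11/6 kN
  M_B = M₀a(2b-a)/L² = 11·(8/3)·(2·(16/3)-(8/3))/8² = 11/3 kN·m
Load 3 — triangular load w₀=7 kN/m (0→w₀ over full span):
  R_A = 3w₀L/20 = 3·7·8/20 = 42/5 kN
  M_A = w₀L²/30 = 7·8²/30 = 224/15 kN·m
  R_B = 7w₀L/20 = 7·7·8/20 = 98/5 kN
  M_B = -w₀L²/20 = -7·8²/20 = -112/5 kN·m
Load 4 — point force P=18 kN at a=16/5 m (b=L-a=24/5):
  R_A = Pb²(3a+b)/L³ = 18·(24/5)²·(3·(16/5)+(24/5))/8³ = 1458/125 kN
  M_A = Pab²/L² = 18·(16/5)·(24/5)²/8² = 2592/125 kN·m
  R_B = Pa²(a+3b)/L³ = 18·(16/5)²·((16/5)+3·(24/5))/8³ = 792/125 kN
  M_B = -Pa²b/L² = -18·(16/5)²·(24/5)/8² = -1728/125 kN·m
Superposition: R_A = 36221/1500 kN, M_A = 15251/375 kN·m, R_B = 32779/1500 kN, M_B = -13334/375 kN·m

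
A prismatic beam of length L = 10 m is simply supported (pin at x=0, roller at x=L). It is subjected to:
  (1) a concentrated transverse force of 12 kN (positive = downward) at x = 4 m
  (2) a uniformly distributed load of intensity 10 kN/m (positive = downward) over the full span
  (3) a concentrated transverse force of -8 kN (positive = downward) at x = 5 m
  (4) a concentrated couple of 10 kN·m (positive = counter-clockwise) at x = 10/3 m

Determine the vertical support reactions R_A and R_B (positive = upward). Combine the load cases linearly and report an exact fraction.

R_A = 271/5 kN, R_B = 249/5 kN

Load 1 — point force P=12 kN at a=4 m (b=L-a=6):
  R_A = Pb/L = 12·6/10 = 36/5 kN
  R_B = Pa/L = 12·4/10 = 24/5 kN
Load 2 — uniform load w=10 kN/m over full span:
  R_A = wL/2 = 10·10/2 = 50 kN
  R_B = wL/2 = 10·10/2 = 50 kN
Load 3 — point force P=-8 kN at a=5 m (b=L-a=5):
  R_A = Pb/L = (-8)·5/10 = -4 kN
  R_B = Pa/L = (-8)·5/10 = -4 kN
Load 4 — applied couple M₀=10 kN·m at a=10/3 m (b=L-a=20/3):
  R_A = M₀/L = 10/10 = 1 kN
  R_B = -M₀/L = -10/10 = -1 kN
Superposition: R_A = 271/5 kN, R_B = 249/5 kN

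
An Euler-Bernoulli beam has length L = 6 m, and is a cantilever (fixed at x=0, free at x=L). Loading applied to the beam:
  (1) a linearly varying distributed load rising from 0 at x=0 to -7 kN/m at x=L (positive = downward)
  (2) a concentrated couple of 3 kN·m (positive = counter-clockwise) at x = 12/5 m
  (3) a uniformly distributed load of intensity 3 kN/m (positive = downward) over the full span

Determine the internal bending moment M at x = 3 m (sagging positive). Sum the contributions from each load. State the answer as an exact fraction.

M(3) = 51/4 kN·m

Load 1 — triangular load w₀=-7 kN/m (0→w₀ over full span):
  M_1 = w₀Lx/2 - w₀L²/3 - w₀x³/(6L) = (-7)·6·3/2 - (-7)·6²/3 - (-7)·3³/(6·6) = 105/4 kN·m
Load 2 — applied couple M₀=3 kN·m at a=12/5 m (b=L-a=18/5):
  M_2 = 0  [x>a] = 0 kN·m
Load 3 — uniform load w=3 kN/m over full span:
  M_3 = -w(L-x)²/2 = -3·(6-3)²/2 = -27/2 kN·m
Superposition: M = Σ M_i = 51/4 kN·m ≈ 12.750000 kN·m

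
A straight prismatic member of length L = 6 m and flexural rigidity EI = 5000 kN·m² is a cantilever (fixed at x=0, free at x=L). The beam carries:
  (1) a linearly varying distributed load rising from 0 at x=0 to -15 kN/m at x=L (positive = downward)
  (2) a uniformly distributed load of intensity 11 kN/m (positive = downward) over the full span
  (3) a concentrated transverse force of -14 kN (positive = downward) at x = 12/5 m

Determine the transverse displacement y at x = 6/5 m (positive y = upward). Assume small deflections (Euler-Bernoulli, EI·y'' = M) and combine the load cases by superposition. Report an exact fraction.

Load 1 — triangular load w₀=-15 kN/m (0→w₀ over full span):
  y_1 = (w₀Lx³/12-w₀L²x²/6-w₀x⁵/(120L))/EI = ((-15)·6·(6/5)³/12-(-15)·6²·(6/5)²/6-(-15)·(6/5)⁵/(120·6))/5000 = 182331/7812500 m
Load 2 — uniform load w=11 kN/m over full span:
  y_2 = -wx²(x²-4Lx+6L²)/(24EI) = -11·(6/5)²·((6/5)²-4·6·(6/5)+6·6²)/(24·5000) = -38907/1562500 m
Load 3 — point force P=-14 kN at a=12/5 m (b=L-a=18/5):
  y_3 = -Px²(3a-x)/(6EI)  [x≤a] = -(-14)·(6/5)²·(3·(12/5)-(6/5))/(6·5000) = 63/15625 m
Superposition: y = Σ y_i = 4824/1953125 m ≈ 0.002470 m

y(6/5) = 4824/1953125 m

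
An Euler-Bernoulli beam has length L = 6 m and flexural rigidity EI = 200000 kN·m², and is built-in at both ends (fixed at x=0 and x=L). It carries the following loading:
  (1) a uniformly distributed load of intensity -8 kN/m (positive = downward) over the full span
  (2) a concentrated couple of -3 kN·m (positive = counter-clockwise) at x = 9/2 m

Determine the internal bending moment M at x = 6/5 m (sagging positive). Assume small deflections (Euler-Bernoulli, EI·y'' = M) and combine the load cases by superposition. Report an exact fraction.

Load 1 — uniform load w=-8 kN/m over full span:
  M_1 = wLx/2 - wL²/12 - wx²/2 = (-8)·6·(6/5)/2 - (-8)·6²/12 - (-8)·(6/5)²/2 = 24/25 kN·m
Load 2 — applied couple M₀=-3 kN·m at a=9/2 m (b=L-a=3/2):
  M_2 = R_Ax - M_A  [x≤a] with R_A=-9/16, M_A=-15/16 = (-9/16)·(6/5) - (-15/16) = 21/80 kN·m
Superposition: M = Σ M_i = 489/400 kN·m ≈ 1.222500 kN·m

M(6/5) = 489/400 kN·m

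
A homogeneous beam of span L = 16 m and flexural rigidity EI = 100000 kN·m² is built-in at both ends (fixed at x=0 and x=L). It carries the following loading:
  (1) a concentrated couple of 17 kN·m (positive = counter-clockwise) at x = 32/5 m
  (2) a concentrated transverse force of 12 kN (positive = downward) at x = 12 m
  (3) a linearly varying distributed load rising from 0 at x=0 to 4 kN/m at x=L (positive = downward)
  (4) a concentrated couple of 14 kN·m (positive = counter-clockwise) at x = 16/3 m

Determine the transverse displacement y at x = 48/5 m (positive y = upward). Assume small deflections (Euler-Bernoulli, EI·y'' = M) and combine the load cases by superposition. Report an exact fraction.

y(48/5) = -1653356/439453125 m

Load 1 — applied couple M₀=17 kN·m at a=32/5 m (b=L-a=48/5):
  y_1 = (R_Ax³/6 - M_Ax²/2 - M₀(x-a)²/2)/EI  [x>a] with R_A=153/100, M_A=51/25 = ((153/100)·(48/5)³/6 - (51/25)·(48/5)²/2 - 17·((48/5)-(32/5))²/2)/100000 = 4352/9765625 m
Load 2 — point force P=12 kN at a=12 m (b=L-a=4):
  y_2 = -Pb²x²(3aL-(3a+b)x)/(6L³EI)  [x≤a] = -12·4²·(48/5)²·(3·12·16-(3·12+4)·(48/5))/(6·16³·100000) = -108/78125 m
Load 3 — triangular load w₀=4 kN/m (0→w₀ over full span):
  y_3 = -w₀x²(L-x)²(x+2L)/(120LEI) = -4·(48/5)²·(16-(48/5))²·((48/5)+2·16)/(120·16·100000) = -159744/48828125 m
Load 4 — applied couple M₀=14 kN·m at a=16/3 m (b=L-a=32/3):
  y_4 = (R_Ax³/6 - M_Ax²/2 - M₀(x-a)²/2)/EI  [x>a] with R_A=7/6, M_A=0 = ((7/6)·(48/5)³/6 - 0·(48/5)²/2 - 14·((48/5)-(16/3))²/2)/100000 = 1568/3515625 m
Superposition: y = Σ y_i = -1653356/439453125 m ≈ -0.003762 m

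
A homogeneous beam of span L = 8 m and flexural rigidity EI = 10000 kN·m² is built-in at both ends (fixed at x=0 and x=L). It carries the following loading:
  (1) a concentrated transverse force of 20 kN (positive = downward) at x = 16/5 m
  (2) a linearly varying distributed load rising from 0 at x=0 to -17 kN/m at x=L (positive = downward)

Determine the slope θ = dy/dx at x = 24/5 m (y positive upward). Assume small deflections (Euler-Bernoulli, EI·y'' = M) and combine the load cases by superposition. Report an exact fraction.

Load 1 — point force P=20 kN at a=16/5 m (b=L-a=24/5):
  θ_1 = Pa²(L-x)(2bL-(3b+a)(L-x))/(2L³EI)  [x>a] = 20·(16/5)²·(8-(24/5))·(2·(24/5)·8-(3·(24/5)+(16/5))·(8-(24/5)))/(2·8³·10000) = 512/390625 rad
Load 2 — triangular load w₀=-17 kN/m (0→w₀ over full span):
  θ_2 = -w₀(2x(L-x)(L-2x)(x+2L)+x²(L-x)²)/(120LEI) = -(-17)·(2·(24/5)·(8-(24/5))·(8-2·(24/5))·((24/5)+2·8)+(24/5)²·(8-(24/5))²)/(120·8·10000) = -544/390625 rad
Superposition: θ = Σ θ_i = -32/390625 rad ≈ -0.000082 rad

θ(24/5) = -32/390625 rad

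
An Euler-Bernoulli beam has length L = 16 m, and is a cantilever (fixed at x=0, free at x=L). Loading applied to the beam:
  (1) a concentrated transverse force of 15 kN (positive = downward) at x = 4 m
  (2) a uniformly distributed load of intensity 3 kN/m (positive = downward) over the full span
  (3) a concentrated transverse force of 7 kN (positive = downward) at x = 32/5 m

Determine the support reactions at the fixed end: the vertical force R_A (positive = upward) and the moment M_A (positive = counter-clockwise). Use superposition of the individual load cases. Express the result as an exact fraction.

Load 1 — point force P=15 kN at a=4 m (b=L-a=12):
  R_A = P = 15 kN
  M_A = Pa = 15·4 = 60 kN·m
Load 2 — uniform load w=3 kN/m over full span:
  R_A = wL = 3·16 = 48 kN
  M_A = wL²/2 = 3·16²/2 = 384 kN·m
Load 3 — point force P=7 kN at a=32/5 m (b=L-a=48/5):
  R_A = P = 7 kN
  M_A = Pa = 7·(32/5) = 224/5 kN·m
Superposition: R_A = 70 kN, M_A = 2444/5 kN·m

R_A = 70 kN, M_A = 2444/5 kN·m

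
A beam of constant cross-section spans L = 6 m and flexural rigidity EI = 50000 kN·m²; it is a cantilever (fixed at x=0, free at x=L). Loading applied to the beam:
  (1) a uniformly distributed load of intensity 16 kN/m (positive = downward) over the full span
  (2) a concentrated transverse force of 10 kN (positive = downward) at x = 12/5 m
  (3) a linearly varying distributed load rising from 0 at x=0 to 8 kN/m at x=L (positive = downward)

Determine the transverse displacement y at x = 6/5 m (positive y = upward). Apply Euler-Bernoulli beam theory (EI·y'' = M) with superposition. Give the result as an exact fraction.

Load 1 — uniform load w=16 kN/m over full span:
  y_1 = -wx²(x²-4Lx+6L²)/(24EI) = -16·(6/5)²·((6/5)²-4·6·(6/5)+6·6²)/(24·50000) = -7074/1953125 m
Load 2 — point force P=10 kN at a=12/5 m (b=L-a=18/5):
  y_2 = -Px²(3a-x)/(6EI)  [x≤a] = -10·(6/5)²·(3·(12/5)-(6/5))/(6·50000) = -9/31250 m
Load 3 — triangular load w₀=8 kN/m (0→w₀ over full span):
  y_3 = (w₀Lx³/12-w₀L²x²/6-w₀x⁵/(120L))/EI = (8·6·(6/5)³/12-8·6²·(6/5)²/6-8·(6/5)⁵/(120·6))/50000 = -60777/48828125 m
Superposition: y = Σ y_i = -503379/97656250 m ≈ -0.005155 m

y(6/5) = -503379/97656250 m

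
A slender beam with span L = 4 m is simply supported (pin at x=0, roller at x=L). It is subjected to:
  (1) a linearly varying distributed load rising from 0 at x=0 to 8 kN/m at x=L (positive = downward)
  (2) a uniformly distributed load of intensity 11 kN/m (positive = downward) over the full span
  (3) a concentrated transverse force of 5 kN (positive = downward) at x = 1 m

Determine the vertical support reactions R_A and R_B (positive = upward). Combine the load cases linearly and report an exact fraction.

R_A = 373/12 kN, R_B = 407/12 kN

Load 1 — triangular load w₀=8 kN/m (0→w₀ over full span):
  R_A = w₀L/6 = 8·4/6 = 16/3 kN
  R_B = w₀L/3 = 8·4/3 = 32/3 kN
Load 2 — uniform load w=11 kN/m over full span:
  R_A = wL/2 = 11·4/2 = 22 kN
  R_B = wL/2 = 11·4/2 = 22 kN
Load 3 — point force P=5 kN at a=1 m (b=L-a=3):
  R_A = Pb/L = 5·3/4 = 15/4 kN
  R_B = Pa/L = 5·1/4 = 5/4 kN
Superposition: R_A = 373/12 kN, R_B = 407/12 kN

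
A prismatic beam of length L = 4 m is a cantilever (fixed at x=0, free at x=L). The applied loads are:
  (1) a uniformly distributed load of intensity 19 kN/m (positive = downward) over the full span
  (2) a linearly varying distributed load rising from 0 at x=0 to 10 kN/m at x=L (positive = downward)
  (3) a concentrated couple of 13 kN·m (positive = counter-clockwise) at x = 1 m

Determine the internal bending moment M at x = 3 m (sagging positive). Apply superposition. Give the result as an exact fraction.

Load 1 — uniform load w=19 kN/m over full span:
  M_1 = -w(L-x)²/2 = -19·(4-3)²/2 = -19/2 kN·m
Load 2 — triangular load w₀=10 kN/m (0→w₀ over full span):
  M_2 = w₀Lx/2 - w₀L²/3 - w₀x³/(6L) = 10·4·3/2 - 10·4²/3 - 10·3³/(6·4) = -55/12 kN·m
Load 3 — applied couple M₀=13 kN·m at a=1 m (b=L-a=3):
  M_3 = 0  [x>a] = 0 kN·m
Superposition: M = Σ M_i = -169/12 kN·m ≈ -14.083333 kN·m

M(3) = -169/12 kN·m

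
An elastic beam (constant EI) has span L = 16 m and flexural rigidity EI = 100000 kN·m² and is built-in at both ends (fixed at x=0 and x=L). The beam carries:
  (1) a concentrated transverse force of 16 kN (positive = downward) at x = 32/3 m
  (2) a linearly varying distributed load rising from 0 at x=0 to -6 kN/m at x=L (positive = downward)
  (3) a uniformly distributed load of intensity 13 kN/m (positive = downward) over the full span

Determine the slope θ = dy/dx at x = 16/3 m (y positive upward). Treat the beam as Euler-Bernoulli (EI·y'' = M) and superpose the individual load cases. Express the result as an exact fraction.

θ(16/3) = -11008/3796875 rad

Load 1 — point force P=16 kN at a=32/3 m (b=L-a=16/3):
  θ_1 = -Pb²x(2aL-(3a+b)x)/(2L³EI)  [x≤a] = -16·(16/3)²·(16/3)·(2·(32/3)·16-(3·(32/3)+(16/3))·(16/3))/(2·16³·100000) = -64/151875 rad
Load 2 — triangular load w₀=-6 kN/m (0→w₀ over full span):
  θ_2 = -w₀(2x(L-x)(L-2x)(x+2L)+x²(L-x)²)/(120LEI) = -(-6)·(2·(16/3)·(16-(16/3))·(16-2·(16/3))·((16/3)+2·16)+(16/3)²·(16-(16/3))²)/(120·16·100000) = 1024/1265625 rad
Load 3 — uniform load w=13 kN/m over full span:
  θ_3 = -wx(L-x)(L-2x)/(12EI) = -13·(16/3)·(16-(16/3))·(16-2·(16/3))/(12·100000) = -832/253125 rad
Superposition: θ = Σ θ_i = -11008/3796875 rad ≈ -0.002899 rad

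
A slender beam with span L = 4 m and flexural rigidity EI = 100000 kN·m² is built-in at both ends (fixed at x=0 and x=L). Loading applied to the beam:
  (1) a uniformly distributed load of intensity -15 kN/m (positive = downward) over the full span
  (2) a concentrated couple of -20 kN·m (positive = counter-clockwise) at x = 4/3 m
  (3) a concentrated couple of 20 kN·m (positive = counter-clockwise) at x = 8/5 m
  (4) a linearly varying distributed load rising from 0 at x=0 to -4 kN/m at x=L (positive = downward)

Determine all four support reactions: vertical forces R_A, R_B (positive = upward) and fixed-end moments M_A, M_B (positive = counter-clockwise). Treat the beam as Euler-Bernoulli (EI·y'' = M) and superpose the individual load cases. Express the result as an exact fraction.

Load 1 — uniform load w=-15 kN/m over full span:
  R_A = wL/2 = (-15)·4/2 = -30 kN
  M_A = wL²/12 = (-15)·4²/12 = -20 kN·m
  R_B = wL/2 = (-15)·4/2 = -30 kN
  M_B = -wL²/12 = -(-15)·4²/12 = 20 kN·m
Load 2 — applied couple M₀=-20 kN·m at a=4/3 m (b=L-a=8/3):
  R_A = 6M₀ab/L³ = 6·(-20)·(4/3)·(8/3)/4³ = -20/3 kN
  M_A = M₀b(2a-b)/L² = (-20)·(8/3)·(2·(4/3)-(8/3))/4² = 0 kN·m
  R_B = -6M₀ab/L³ = -6·(-20)·(4/3)·(8/3)/4³ = 20/3 kN
  M_B = M₀a(2b-a)/L² = (-20)·(4/3)·(2·(8/3)-(4/3))/4² = -20/3 kN·m
Load 3 — applied couple M₀=20 kN·m at a=8/5 m (b=L-a=12/5):
  R_A = 6M₀ab/L³ = 6·20·(8/5)·(12/5)/4³ = 36/5 kN
  M_A = M₀b(2a-b)/L² = 20·(12/5)·(2·(8/5)-(12/5))/4² = 12/5 kN·m
  R_B = -6M₀ab/L³ = -6·20·(8/5)·(12/5)/4³ = -36/5 kN
  M_B = M₀a(2b-a)/L² = 20·(8/5)·(2·(12/5)-(8/5))/4² = 32/5 kN·m
Load 4 — triangular load w₀=-4 kN/m (0→w₀ over full span):
  R_A = 3w₀L/20 = 3·(-4)·4/20 = -12/5 kN
  M_A = w₀L²/30 = (-4)·4²/30 = -32/15 kN·m
  R_B = 7w₀L/20 = 7·(-4)·4/20 = -28/5 kN
  M_B = -w₀L²/20 = -(-4)·4²/20 = 16/5 kN·m
Superposition: R_A = -478/15 kN, M_A = -296/15 kN·m, R_B = -542/15 kN, M_B = 344/15 kN·m

R_A = -478/15 kN, M_A = -296/15 kN·m, R_B = -542/15 kN, M_B = 344/15 kN·m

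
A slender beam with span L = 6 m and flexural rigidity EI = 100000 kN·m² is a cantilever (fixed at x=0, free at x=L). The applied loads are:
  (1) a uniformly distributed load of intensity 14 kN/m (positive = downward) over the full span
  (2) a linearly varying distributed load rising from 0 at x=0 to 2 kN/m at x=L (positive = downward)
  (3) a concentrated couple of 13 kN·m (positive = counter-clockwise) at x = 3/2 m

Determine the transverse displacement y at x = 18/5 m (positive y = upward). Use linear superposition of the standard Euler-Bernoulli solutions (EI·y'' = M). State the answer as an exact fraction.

Load 1 — uniform load w=14 kN/m over full span:
  y_1 = -wx²(x²-4Lx+6L²)/(24EI) = -14·(18/5)²·((18/5)²-4·6·(18/5)+6·6²)/(24·100000) = -168399/15625000 m
Load 2 — triangular load w₀=2 kN/m (0→w₀ over full span):
  y_2 = (w₀Lx³/12-w₀L²x²/6-w₀x⁵/(120L))/EI = (2·6·(18/5)³/12-2·6²·(18/5)²/6-2·(18/5)⁵/(120·6))/100000 = -431811/390625000 m
Load 3 — applied couple M₀=13 kN·m at a=3/2 m (b=L-a=9/2):
  y_3 = M₀a(2x-a)/(2EI)  [x>a] = 13·(3/2)·(2·(18/5)-(3/2))/(2·100000) = 2223/4000000 m
Superposition: y = Σ y_i = -141590277/12500000000 m ≈ -0.011327 m

y(18/5) = -141590277/12500000000 m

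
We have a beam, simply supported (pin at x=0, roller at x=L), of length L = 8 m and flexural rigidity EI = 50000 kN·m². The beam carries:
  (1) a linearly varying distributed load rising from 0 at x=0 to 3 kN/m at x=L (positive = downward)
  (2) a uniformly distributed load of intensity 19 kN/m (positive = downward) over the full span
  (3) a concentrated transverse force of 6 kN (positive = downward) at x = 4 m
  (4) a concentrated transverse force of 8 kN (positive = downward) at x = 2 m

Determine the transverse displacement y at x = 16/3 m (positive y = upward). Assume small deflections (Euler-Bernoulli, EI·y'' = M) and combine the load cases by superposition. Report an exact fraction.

Load 1 — triangular load w₀=3 kN/m (0→w₀ over full span):
  y_1 = -w₀x(7L⁴-10L²x²+3x⁴)/(360LEI) = -3·(16/3)·(7·8⁴-10·8²·(16/3)²+3·(16/3)⁴)/(360·8·50000) = -1088/759375 m
Load 2 — uniform load w=19 kN/m over full span:
  y_2 = -wx(L³-2Lx²+x³)/(24EI) = -19·(16/3)·(8³-2·8·(16/3)²+(16/3)³)/(24·50000) = -13376/759375 m
Load 3 — point force P=6 kN at a=4 m (b=L-a=4):
  y_3 = -Pa(L-x)(2Lx-a²-x²)/(6LEI)  [x>a] = -6·4·(8-(16/3))·(2·8·(16/3)-4²-(16/3)²)/(6·8·50000) = -92/84375 m
Load 4 — point force P=8 kN at a=2 m (b=L-a=6):
  y_4 = -Pa(L-x)(2Lx-a²-x²)/(6LEI)  [x>a] = -8·2·(8-(16/3))·(2·8·(16/3)-2²-(16/3)²)/(6·8·50000) = -238/253125 m
Superposition: y = Σ y_i = -16006/759375 m ≈ -0.021078 m

y(16/3) = -16006/759375 m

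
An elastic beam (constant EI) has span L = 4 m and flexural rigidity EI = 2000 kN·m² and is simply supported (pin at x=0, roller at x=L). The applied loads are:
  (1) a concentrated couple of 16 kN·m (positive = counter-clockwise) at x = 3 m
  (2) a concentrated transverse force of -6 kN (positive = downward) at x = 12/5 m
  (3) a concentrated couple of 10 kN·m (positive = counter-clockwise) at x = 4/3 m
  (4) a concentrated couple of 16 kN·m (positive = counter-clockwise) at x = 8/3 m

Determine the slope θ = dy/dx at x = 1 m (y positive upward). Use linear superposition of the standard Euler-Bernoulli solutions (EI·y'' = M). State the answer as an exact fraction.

Load 1 — applied couple M₀=16 kN·m at a=3 m (b=L-a=1):
  θ_1 = (M₀x²/(2L)+C₁)/EI  [x≤a] with C₁=M₀(3b²-L²)/(6L)=-26/3 = (16·1²/(2·4)+(-26/3))/2000 = -1/300 rad
Load 2 — point force P=-6 kN at a=12/5 m (b=L-a=8/5):
  θ_2 = -Pb(L²-b²-3x²)/(6LEI)  [x≤a] = -(-6)·(8/5)·(4²-(8/5)²-3·1²)/(6·4·2000) = 261/125000 rad
Load 3 — applied couple M₀=10 kN·m at a=4/3 m (b=L-a=8/3):
  θ_3 = (M₀x²/(2L)+C₁)/EI  [x≤a] with C₁=M₀(3b²-L²)/(6L)=20/9 = (10·1²/(2·4)+(20/9))/2000 = 1/576 rad
Load 4 — applied couple M₀=16 kN·m at a=8/3 m (b=L-a=4/3):
  θ_4 = (M₀x²/(2L)+C₁)/EI  [x≤a] with C₁=M₀(3b²-L²)/(6L)=-64/9 = (16·1²/(2·4)+(-64/9))/2000 = -23/9000 rad
Superposition: θ = Σ θ_i = -18583/9000000 rad ≈ -0.002065 rad

θ(1) = -18583/9000000 rad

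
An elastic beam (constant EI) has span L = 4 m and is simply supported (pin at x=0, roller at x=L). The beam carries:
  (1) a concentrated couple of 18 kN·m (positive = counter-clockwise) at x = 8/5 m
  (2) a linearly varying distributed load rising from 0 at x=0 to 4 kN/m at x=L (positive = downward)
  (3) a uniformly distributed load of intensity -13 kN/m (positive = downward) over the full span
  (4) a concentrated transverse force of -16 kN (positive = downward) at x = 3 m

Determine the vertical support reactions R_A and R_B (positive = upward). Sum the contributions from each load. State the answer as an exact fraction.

R_A = -137/6 kN, R_B = -223/6 kN

Load 1 — applied couple M₀=18 kN·m at a=8/5 m (b=L-a=12/5):
  R_A = M₀/L = 18/4 = 9/2 kN
  R_B = -M₀/L = -18/4 = -9/2 kN
Load 2 — triangular load w₀=4 kN/m (0→w₀ over full span):
  R_A = w₀L/6 = 4·4/6 = 8/3 kN
  R_B = w₀L/3 = 4·4/3 = 16/3 kN
Load 3 — uniform load w=-13 kN/m over full span:
  R_A = wL/2 = (-13)·4/2 = -26 kN
  R_B = wL/2 = (-13)·4/2 = -26 kN
Load 4 — point force P=-16 kN at a=3 m (b=L-a=1):
  R_A = Pb/L = (-16)·1/4 = -4 kN
  R_B = Pa/L = (-16)·3/4 = -12 kN
Superposition: R_A = -137/6 kN, R_B = -223/6 kN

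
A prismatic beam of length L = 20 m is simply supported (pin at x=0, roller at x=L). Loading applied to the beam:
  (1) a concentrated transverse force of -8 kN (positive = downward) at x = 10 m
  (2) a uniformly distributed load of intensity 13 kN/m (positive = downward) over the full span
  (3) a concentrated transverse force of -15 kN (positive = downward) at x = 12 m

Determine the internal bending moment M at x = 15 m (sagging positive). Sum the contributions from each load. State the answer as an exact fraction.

Load 1 — point force P=-8 kN at a=10 m (b=L-a=10):
  M_1 = Pa(L-x)/L  [x>a] = (-8)·10·(20-15)/20 = -20 kN·m
Load 2 — uniform load w=13 kN/m over full span:
  M_2 = wx(L-x)/2 = 13·15·(20-15)/2 = 975/2 kN·m
Load 3 — point force P=-15 kN at a=12 m (b=L-a=8):
  M_3 = Pa(L-x)/L  [x>a] = (-15)·12·(20-15)/20 = -45 kN·m
Superposition: M = Σ M_i = 845/2 kN·m ≈ 422.500000 kN·m

M(15) = 845/2 kN·m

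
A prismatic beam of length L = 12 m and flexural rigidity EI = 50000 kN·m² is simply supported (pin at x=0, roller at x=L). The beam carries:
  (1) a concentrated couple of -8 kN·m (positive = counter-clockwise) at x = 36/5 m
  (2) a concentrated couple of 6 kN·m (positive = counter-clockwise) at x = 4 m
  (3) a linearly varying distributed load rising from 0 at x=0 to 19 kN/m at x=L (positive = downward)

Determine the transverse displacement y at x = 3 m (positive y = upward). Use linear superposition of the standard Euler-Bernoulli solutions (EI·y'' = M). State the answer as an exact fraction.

y(3) = -1368957/40000000 m

Load 1 — applied couple M₀=-8 kN·m at a=36/5 m (b=L-a=24/5):
  y_1 = (M₀x³/(6L)+C₁x)/EI  [x≤a] with C₁=M₀(3b²-L²)/(6L)=208/25 = ((-8)·3³/(6·12)+(208/25)·3)/50000 = 549/1250000 m
Load 2 — applied couple M₀=6 kN·m at a=4 m (b=L-a=8):
  y_2 = (M₀x³/(6L)+C₁x)/EI  [x≤a] with C₁=M₀(3b²-L²)/(6L)=4 = (6·3³/(6·12)+4·3)/50000 = 57/200000 m
Load 3 — triangular load w₀=19 kN/m (0→w₀ over full span):
  y_3 = -w₀x(7L⁴-10L²x²+3x⁴)/(360LEI) = -19·3·(7·12⁴-10·12²·3²+3·3⁴)/(360·12·50000) = -55917/1600000 m
Superposition: y = Σ y_i = -1368957/40000000 m ≈ -0.034224 m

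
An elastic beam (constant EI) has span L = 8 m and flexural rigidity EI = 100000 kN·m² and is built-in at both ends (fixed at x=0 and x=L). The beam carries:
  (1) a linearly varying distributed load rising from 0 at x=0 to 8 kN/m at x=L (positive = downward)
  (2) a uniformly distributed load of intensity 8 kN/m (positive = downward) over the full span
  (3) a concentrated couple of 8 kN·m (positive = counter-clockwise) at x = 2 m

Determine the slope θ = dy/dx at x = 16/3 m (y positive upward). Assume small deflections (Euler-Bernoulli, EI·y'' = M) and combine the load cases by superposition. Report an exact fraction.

θ(16/3) = 5227/15187500 rad

Load 1 — triangular load w₀=8 kN/m (0→w₀ over full span):
  θ_1 = -w₀(2x(L-x)(L-2x)(x+2L)+x²(L-x)²)/(120LEI) = -8·(2·(16/3)·(8-(16/3))·(8-2·(16/3))·((16/3)+2·8)+(16/3)²·(8-(16/3))²)/(120·8·100000) = 448/3796875 rad
Load 2 — uniform load w=8 kN/m over full span:
  θ_2 = -wx(L-x)(L-2x)/(12EI) = -8·(16/3)·(8-(16/3))·(8-2·(16/3))/(12·100000) = 64/253125 rad
Load 3 — applied couple M₀=8 kN·m at a=2 m (b=L-a=6):
  θ_3 = (R_Ax²/2 - M_Ax - M₀(x-a))/EI  [x>a] with R_A=9/8, M_A=-3/2 = ((9/8)·(16/3)²/2 - (-3/2)·(16/3) - 8·((16/3)-2))/100000 = -1/37500 rad
Superposition: θ = Σ θ_i = 5227/15187500 rad ≈ 0.000344 rad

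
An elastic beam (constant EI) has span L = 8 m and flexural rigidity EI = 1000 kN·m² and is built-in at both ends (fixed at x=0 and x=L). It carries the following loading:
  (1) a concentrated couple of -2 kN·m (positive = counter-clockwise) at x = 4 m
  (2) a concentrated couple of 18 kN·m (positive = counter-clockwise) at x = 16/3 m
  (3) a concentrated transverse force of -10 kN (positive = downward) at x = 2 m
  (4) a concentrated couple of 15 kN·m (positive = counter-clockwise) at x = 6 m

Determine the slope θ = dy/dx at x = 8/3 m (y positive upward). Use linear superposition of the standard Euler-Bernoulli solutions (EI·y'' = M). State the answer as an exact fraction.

Load 1 — applied couple M₀=-2 kN·m at a=4 m (b=L-a=4):
  θ_1 = (R_Ax²/2 - M_Ax)/EI  [x≤a] with R_A=-3/8, M_A=-1/2 = ((-3/8)·(8/3)²/2 - (-1/2)·(8/3))/1000 = 0 rad
Load 2 — applied couple M₀=18 kN·m at a=16/3 m (b=L-a=8/3):
  θ_2 = (R_Ax²/2 - M_Ax)/EI  [x≤a] with R_A=3, M_A=6 = (3·(8/3)²/2 - 6·(8/3))/1000 = -2/375 rad
Load 3 — point force P=-10 kN at a=2 m (b=L-a=6):
  θ_3 = Pa²(L-x)(2bL-(3b+a)(L-x))/(2L³EI)  [x>a] = (-10)·2²·(8-(8/3))·(2·6·8-(3·6+2)·(8-(8/3)))/(2·8³·1000) = 1/450 rad
Load 4 — applied couple M₀=15 kN·m at a=6 m (b=L-a=2):
  θ_4 = (R_Ax²/2 - M_Ax)/EI  [x≤a] with R_A=135/64, M_A=75/16 = ((135/64)·(8/3)²/2 - (75/16)·(8/3))/1000 = -1/200 rad
Superposition: θ = Σ θ_i = -73/9000 rad ≈ -0.008111 rad

θ(8/3) = -73/9000 rad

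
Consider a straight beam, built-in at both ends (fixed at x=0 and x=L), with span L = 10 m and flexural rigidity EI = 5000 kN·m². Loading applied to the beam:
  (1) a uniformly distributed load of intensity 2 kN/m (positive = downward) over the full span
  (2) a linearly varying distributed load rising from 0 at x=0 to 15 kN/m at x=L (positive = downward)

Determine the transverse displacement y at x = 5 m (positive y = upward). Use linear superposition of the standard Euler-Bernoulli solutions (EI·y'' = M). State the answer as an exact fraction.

y(5) = -19/384 m

Load 1 — uniform load w=2 kN/m over full span:
  y_1 = -wx²(L-x)²/(24EI) = -2·5²·(10-5)²/(24·5000) = -1/96 m
Load 2 — triangular load w₀=15 kN/m (0→w₀ over full span):
  y_2 = -w₀x²(L-x)²(x+2L)/(120LEI) = -15·5²·(10-5)²·(5+2·10)/(120·10·5000) = -5/128 m
Superposition: y = Σ y_i = -19/384 m ≈ -0.049479 m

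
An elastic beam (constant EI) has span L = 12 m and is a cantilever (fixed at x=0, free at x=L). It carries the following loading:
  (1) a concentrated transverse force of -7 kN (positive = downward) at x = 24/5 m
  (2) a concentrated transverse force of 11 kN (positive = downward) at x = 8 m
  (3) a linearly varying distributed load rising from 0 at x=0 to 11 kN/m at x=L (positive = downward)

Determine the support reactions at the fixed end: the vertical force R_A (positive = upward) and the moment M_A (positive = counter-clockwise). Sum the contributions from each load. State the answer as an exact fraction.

Load 1 — point force P=-7 kN at a=24/5 m (b=L-a=36/5):
  R_A = P = (-7) = -7 kN
  M_A = Pa = (-7)·(24/5) = -168/5 kN·m
Load 2 — point force P=11 kN at a=8 m (b=L-a=4):
  R_A = P = 11 kN
  M_A = Pa = 11·8 = 88 kN·m
Load 3 — triangular load w₀=11 kN/m (0→w₀ over full span):
  R_A = w₀L/2 = 11·12/2 = 66 kN
  M_A = w₀L²/3 = 11·12²/3 = 528 kN·m
Superposition: R_A = 70 kN, M_A = 2912/5 kN·m

R_A = 70 kN, M_A = 2912/5 kN·m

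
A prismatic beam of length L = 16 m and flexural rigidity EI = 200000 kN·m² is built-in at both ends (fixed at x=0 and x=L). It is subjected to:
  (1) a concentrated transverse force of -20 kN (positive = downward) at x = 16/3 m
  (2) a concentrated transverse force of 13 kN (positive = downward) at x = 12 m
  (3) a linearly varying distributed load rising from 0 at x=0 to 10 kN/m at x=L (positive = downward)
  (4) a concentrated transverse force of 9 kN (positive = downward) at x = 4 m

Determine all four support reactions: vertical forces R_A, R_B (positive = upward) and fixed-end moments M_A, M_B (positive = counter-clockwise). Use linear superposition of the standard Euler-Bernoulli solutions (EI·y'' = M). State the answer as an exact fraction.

Load 1 — point force P=-20 kN at a=16/3 m (b=L-a=32/3):
  R_A = Pb²(3a+b)/L³ = (-20)·(32/3)²·(3·(16/3)+(32/3))/16³ = -400/27 kN
  M_A = Pab²/L² = (-20)·(16/3)·(32/3)²/16² = -1280/27 kN·m
  R_B = Pa²(a+3b)/L³ = (-20)·(16/3)²·((16/3)+3·(32/3))/16³ = -140/27 kN
  M_B = -Pa²b/L² = -(-20)·(16/3)²·(32/3)/16² = 640/27 kN·m
Load 2 — point force P=13 kN at a=12 m (b=L-a=4):
  R_A = Pb²(3a+b)/L³ = 13·4²·(3·12+4)/16³ = 65/32 kN
  M_A = Pab²/L² = 13·12·4²/16² = 39/4 kN·m
  R_B = Pa²(a+3b)/L³ = 13·12²·(12+3·4)/16³ = 351/32 kN
  M_B = -Pa²b/L² = -13·12²·4/16² = -117/4 kN·m
Load 3 — triangular load w₀=10 kN/m (0→w₀ over full span):
  R_A = 3w₀L/20 = 3·10·16/20 = 24 kN
  M_A = w₀L²/30 = 10·16²/30 = 256/3 kN·m
  R_B = 7w₀L/20 = 7·10·16/20 = 56 kN
  M_B = -w₀L²/20 = -10·16²/20 = -128 kN·m
Load 4 — point force P=9 kN at a=4 m (b=L-a=12):
  R_A = Pb²(3a+b)/L³ = 9·12²·(3·4+12)/16³ = 243/32 kN
  M_A = Pab²/L² = 9·4·12²/16² = 81/4 kN·m
  R_B = Pa²(a+3b)/L³ = 9·4²·(4+3·12)/16³ = 45/32 kN
  M_B = -Pa²b/L² = -9·4²·12/16² = -27/4 kN·m
Superposition: R_A = 4063/216 kN, M_A = 1834/27 kN·m, R_B = 13649/216 kN, M_B = -3788/27 kN·m

R_A = 4063/216 kN, M_A = 1834/27 kN·m, R_B = 13649/216 kN, M_B = -3788/27 kN·m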